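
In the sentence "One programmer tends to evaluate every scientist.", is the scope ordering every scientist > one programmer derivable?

Infinitival complements of raising predicates do not block QR; *every scientist* and *one programmer* are effectively clausemates.
Ordinary QR to a clause-peripheral position gives the wide-scope LF for the lower DP.

Yes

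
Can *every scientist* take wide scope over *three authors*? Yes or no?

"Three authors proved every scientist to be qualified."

This is an ECM construction: *every scientist* is the infinitival subject, Case-marked by the matrix verb, and the infinitive is transparent for QR.
Ordinary QR to a clause-peripheral position gives the wide-scope LF for the lower DP.
The sentence is scopally ambiguous between *three authors* > *every scientist* and *every scientist* > *three authors*.

Yes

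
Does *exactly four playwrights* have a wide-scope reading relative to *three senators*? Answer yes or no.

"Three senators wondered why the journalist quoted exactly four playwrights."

No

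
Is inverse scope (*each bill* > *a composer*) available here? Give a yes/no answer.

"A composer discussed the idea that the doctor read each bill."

*each bill* occurs within the complex NP *the idea that the doctor read each bill*.
The complex NP is opaque for QR — the quantifier is frozen inside the noun's complement.
So the wide-scope reading for *each bill* is blocked.
(Only the surface reading survives: one fixed composer with respect to all the relevant bills.)

No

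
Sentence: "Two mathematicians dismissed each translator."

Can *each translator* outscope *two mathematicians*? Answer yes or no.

Yes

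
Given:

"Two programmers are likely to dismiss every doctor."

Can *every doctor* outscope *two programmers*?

The matrix predicate is a raising verb, whose infinitival complement is not a scope island — *every doctor* can QR into the matrix clause.
With no island boundary between them, the object can take inverse scope over the subject via ordinary QR within the clause.
So *every doctor* > *two programmers* is among the available readings.

Yes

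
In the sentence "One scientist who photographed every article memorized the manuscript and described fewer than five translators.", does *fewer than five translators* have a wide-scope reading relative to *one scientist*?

No

The DP *fewer than five translators* is contained in one conjunct of the coordinate structure (*described fewer than five translators*).
Coordinate structures are islands for non-across-the-board movement, QR included.
So the wide-scope reading for *fewer than five translators* is blocked.
(Only the surface reading survives: one fixed scientist with respect to all the relevant translators.)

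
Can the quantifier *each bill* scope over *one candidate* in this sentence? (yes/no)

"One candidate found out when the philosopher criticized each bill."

No

*each bill* sits inside the embedded question *when the philosopher criticized each bill*.
QR across an interrogative CP boundary is ruled out as a wh-island violation.
Hence only narrow scope for *each bill* (under *one candidate*) survives.
(Only the surface reading survives: one fixed candidate with respect to all the relevant bills.)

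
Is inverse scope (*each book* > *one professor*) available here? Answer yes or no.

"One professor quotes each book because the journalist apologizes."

Neither queried DP is inside the adjunct, so the adjunct-island constraint does not apply.
Ordinary QR to a clause-peripheral position gives the wide-scope LF for the lower DP.
The sentence is scopally ambiguous between *one professor* > *each book* and *each book* > *one professor*.

Yes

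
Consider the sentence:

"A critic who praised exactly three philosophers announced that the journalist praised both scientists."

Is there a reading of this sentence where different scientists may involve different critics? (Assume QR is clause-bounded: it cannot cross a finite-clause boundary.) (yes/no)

No

That reading corresponds to *both scientists* > *a critic*.
Structurally, *both scientists* is inside the finite complement clause *that the journalist praised both scientists*.
QR is clause-bounded, so the finite complement is a scope island for the embedded quantifier.
The inverse ordering *both scientists* > *a critic* is therefore underivable.
(Only the surface reading survives: one fixed critic with respect to all the relevant scientists.)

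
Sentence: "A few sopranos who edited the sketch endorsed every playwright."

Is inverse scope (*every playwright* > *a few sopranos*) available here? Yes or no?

Although the sentence contains a relative clause (*who edited the sketch*), *every playwright* is outside it, in the matrix VP.
Ordinary QR to a clause-peripheral position gives the wide-scope LF for the lower DP.
The sentence is scopally ambiguous between *a few sopranos* > *every playwright* and *every playwright* > *a few sopranos*.

Yes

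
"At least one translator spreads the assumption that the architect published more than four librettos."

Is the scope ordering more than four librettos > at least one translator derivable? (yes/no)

No

Structurally, *more than four librettos* is inside the complex NP *the assumption that the architect published more than four librettos*.
The complex NP is opaque for QR — the quantifier is frozen inside the noun's complement.
There is no licit LF on which *more than four librettos* c-commands *at least one translator*.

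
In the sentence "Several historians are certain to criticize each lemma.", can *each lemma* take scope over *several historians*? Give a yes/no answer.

Yes

Infinitival complements of raising predicates do not block QR; *each lemma* and *several historians* are effectively clausemates.
With no island boundary between them, the object can take inverse scope over the subject via ordinary QR within the clause.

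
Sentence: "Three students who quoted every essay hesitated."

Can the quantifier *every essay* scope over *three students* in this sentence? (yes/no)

No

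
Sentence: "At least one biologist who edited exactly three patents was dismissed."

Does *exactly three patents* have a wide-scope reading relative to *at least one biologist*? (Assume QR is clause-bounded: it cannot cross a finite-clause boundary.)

*exactly three patents* is embedded in the relative clause *who edited exactly three patents*.
QR out of a relative clause is ruled out by the relative-clause island constraint.
Hence only narrow scope for *exactly three patents* (under *at least one biologist*) survives.

No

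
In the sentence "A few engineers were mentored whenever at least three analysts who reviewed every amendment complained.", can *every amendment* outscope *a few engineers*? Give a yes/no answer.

*every amendment* is embedded in the relative clause *who reviewed every amendment*, which is itself inside the adjunct *whenever at least three analysts who reviewed every amendment complained*.
Even if one barrier were somehow void, the other would still block QR.
So *every amendment* cannot raise high enough to outscope *a few engineers*; only the surface ordering *a few engineers* > *every amendment* is available.

No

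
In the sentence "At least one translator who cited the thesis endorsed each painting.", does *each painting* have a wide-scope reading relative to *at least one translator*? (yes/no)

Yes

*each painting* is a matrix argument; only *at least one translator* is modified by the relative clause *who cited the thesis*, so the RC island is irrelevant to the target quantifier.
With no island boundary between them, the object can take inverse scope over the subject via ordinary QR within the clause.
The sentence is scopally ambiguous between *at least one translator* > *each painting* and *each painting* > *at least one translator*.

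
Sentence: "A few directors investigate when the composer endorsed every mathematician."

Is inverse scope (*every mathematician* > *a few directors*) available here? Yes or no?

No

*every mathematician* is embedded in the embedded question *when the composer endorsed every mathematician*.
QR across an interrogative CP boundary is ruled out as a wh-island violation.
So the wide-scope reading for *every mathematician* is blocked.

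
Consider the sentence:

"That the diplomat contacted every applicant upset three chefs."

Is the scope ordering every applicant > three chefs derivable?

No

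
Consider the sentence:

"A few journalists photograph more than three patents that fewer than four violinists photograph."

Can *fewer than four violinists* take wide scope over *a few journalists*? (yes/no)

No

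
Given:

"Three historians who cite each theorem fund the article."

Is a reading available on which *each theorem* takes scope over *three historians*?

No

*each theorem* is embedded in the relative clause *who cite each theorem*.
The relative clause forms an island for QR, so the quantifier is confined to the head noun's restrictor.
So *each theorem* cannot raise to a position above *three historians*.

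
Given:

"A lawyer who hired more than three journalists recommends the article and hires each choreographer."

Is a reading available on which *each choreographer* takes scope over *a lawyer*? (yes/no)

No

*each choreographer* occurs within one conjunct of the coordinate structure (*hires each choreographer*).
The Coordinate Structure Constraint blocks movement (including QR) out of a single conjunct.
Hence only narrow scope for *each choreographer* (under *a lawyer*) survives.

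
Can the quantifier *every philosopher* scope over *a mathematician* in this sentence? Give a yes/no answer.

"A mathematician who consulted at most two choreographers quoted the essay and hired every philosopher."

No

The DP *every philosopher* is contained in one conjunct of the coordinate structure (*hired every philosopher*).
The Coordinate Structure Constraint blocks movement (including QR) out of a single conjunct.
*every philosopher* is confined to the island and cannot take scope over *a mathematician*.
(Only the surface reading survives: one fixed mathematician with respect to all the relevant philosophers.)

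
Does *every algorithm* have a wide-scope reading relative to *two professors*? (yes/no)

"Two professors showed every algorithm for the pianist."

Yes

*every algorithm* is the matrix object and *two professors* the matrix subject; the two are clausemates.
Ordinary QR to a clause-peripheral position gives the wide-scope LF for the lower DP.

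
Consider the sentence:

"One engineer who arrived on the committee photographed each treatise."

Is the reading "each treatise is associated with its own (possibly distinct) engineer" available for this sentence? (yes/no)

That reading corresponds to *each treatise* > *one engineer*.
*each treatise* is a matrix argument; only *one engineer* is modified by the relative clause *who arrived on the committee*, so the RC island is irrelevant to the target quantifier.
QR within a single clause is free, so the lower quantifier may take scope over the higher one.
Both orderings are possible: *one engineer* > *each treatise* and *each treatise* > *one engineer*.

Yes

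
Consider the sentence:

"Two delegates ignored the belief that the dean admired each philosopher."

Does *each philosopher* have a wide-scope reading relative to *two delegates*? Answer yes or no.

No

The target quantifier *each philosopher* is part of the complex NP *the belief that the dean admired each philosopher*.
The complex NP is opaque for QR — the quantifier is frozen inside the noun's complement.
The inverse ordering *each philosopher* > *two delegates* is therefore underivable.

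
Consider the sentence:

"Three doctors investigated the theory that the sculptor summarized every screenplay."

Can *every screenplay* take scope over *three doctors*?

No

*every screenplay* is embedded in the complex NP *the theory that the sculptor summarized every screenplay*.
A that-clause complement to a noun is an island; QR cannot cross the NP boundary.
There is no licit LF on which *every screenplay* c-commands *three doctors*.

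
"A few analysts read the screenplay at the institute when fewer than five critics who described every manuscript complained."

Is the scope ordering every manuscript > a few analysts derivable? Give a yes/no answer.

The DP *every manuscript* is contained in the relative clause *who described every manuscript*, which is itself inside the adjunct *when fewer than five critics who described every manuscript complained*.
Both the relative clause and the enclosing adjunct are scope islands; QR cannot cross either.
The inverse ordering *every manuscript* > *a few analysts* is therefore underivable.

No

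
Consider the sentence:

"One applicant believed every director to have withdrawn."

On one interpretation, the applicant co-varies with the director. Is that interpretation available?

Yes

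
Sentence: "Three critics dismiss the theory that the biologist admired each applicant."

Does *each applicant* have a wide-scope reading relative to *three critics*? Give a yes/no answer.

No

*each applicant* occurs within the complex NP *the theory that the biologist admired each applicant*.
Since the clause is the complement of a nominal head, the CNPC blocks scope extraction.
So the wide-scope reading for *each applicant* is blocked.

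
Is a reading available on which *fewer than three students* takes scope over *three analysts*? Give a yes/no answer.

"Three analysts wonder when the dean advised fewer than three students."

The DP *fewer than three students* is contained in the embedded question *when the dean advised fewer than three students*.
An indirect question is a wh-island; the filled [Spec,CP] blocks QR across the CP edge.
The inverse ordering *fewer than three students* > *three analysts* is therefore underivable.

No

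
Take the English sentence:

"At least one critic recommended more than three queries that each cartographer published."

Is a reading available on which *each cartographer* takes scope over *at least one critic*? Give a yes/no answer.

*each cartographer* sits inside the relative clause *that each cartographer published* modifying *more than three queries*.
Relative clauses are scope islands: a quantifier cannot QR out of a relative clause to take scope in the matrix clause.
*each cartographer* is confined to the island and cannot take scope over *at least one critic*.

No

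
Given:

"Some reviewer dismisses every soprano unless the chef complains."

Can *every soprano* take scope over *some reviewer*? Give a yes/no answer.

Yes

The adjunct clause does not contain *every soprano*, which is the matrix object.
Nothing blocks QR of the lower DP to a position above the higher one, so inverse scope is available.
The sentence is scopally ambiguous between *some reviewer* > *every soprano* and *every soprano* > *some reviewer*.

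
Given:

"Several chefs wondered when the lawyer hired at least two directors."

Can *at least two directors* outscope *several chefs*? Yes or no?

The target quantifier *at least two directors* is part of the embedded question *when the lawyer hired at least two directors*.
Embedded wh-clauses are opaque for QR, so the quantifier stays inside the question.
Hence only narrow scope for *at least two directors* (under *several chefs*) survives.

No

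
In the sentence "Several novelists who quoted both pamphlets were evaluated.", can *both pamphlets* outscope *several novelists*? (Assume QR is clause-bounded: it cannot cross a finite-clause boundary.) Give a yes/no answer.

No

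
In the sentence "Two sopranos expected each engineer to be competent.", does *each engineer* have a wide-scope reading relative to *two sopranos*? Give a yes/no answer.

This is an ECM construction: *each engineer* is the infinitival subject, Case-marked by the matrix verb, and the infinitive is transparent for QR.
Since no island is crossed, the inverse ordering is licensed alongside surface scope.
The sentence is scopally ambiguous between *two sopranos* > *each engineer* and *each engineer* > *two sopranos*.

Yes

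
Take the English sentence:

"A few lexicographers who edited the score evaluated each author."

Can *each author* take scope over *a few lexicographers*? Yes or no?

Although the sentence contains a relative clause (*who edited the score*), *each author* is outside it, in the matrix VP.
Nothing blocks QR of the lower DP to a position above the higher one, so inverse scope is available.

Yes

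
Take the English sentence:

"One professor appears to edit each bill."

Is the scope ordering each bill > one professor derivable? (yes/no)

Infinitival complements of raising predicates do not block QR; *each bill* and *one professor* are effectively clausemates.
QR within a single clause is free, so the lower quantifier may take scope over the higher one.
So *each bill* > *one professor* is among the available readings.

Yes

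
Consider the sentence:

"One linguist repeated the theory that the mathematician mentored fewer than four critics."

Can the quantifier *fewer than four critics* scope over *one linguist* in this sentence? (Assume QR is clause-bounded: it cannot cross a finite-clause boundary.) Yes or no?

*fewer than four critics* sits inside the complex NP *the theory that the mathematician mentored fewer than four critics*.
Since the clause is the complement of a nominal head, the CNPC blocks scope extraction.
So *fewer than four critics* cannot raise high enough to outscope *one linguist*; only the surface ordering *one linguist* > *fewer than four critics* is available.

No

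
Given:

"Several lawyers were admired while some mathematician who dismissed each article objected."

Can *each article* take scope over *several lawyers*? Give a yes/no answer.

No

*each article* is embedded in the relative clause *who dismissed each article*, which is itself inside the adjunct *while some mathematician who dismissed each article objected*.
Nested islands: the RC island is itself inside an adjunct island, so wide scope is doubly excluded.
Hence only narrow scope for *each article* (under *several lawyers*) survives.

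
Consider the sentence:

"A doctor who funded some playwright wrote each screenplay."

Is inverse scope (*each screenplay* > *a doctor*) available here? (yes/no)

Yes

The relative clause *who funded some playwright* modifies *a doctor*, but *each screenplay* is not inside that relative clause — it is an argument of the matrix verb.
Nothing blocks QR of the lower DP to a position above the higher one, so inverse scope is available.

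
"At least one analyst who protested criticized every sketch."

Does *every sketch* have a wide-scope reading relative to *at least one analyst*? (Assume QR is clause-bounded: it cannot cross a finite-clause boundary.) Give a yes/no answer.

Yes

The relative clause *who protested* modifies *at least one analyst*, but *every sketch* is not inside that relative clause — it is an argument of the matrix verb.
Since no island is crossed, the inverse ordering is licensed alongside surface scope.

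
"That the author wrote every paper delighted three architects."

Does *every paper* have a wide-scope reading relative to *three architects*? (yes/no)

No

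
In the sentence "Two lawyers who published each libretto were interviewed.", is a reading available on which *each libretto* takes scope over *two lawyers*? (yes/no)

*each libretto* is embedded in the relative clause *who published each libretto*.
Quantifiers inside a relative clause are trapped there; the RC boundary blocks QR.
*each libretto* > *two lawyers* would require crossing that boundary, which is illicit.

No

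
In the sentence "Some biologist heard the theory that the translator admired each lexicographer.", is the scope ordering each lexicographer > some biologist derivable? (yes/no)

No

Structurally, *each lexicographer* is inside the complex NP *the theory that the translator admired each lexicographer*.
A that-clause complement to a noun is an island; QR cannot cross the NP boundary.
*each lexicographer* > *some biologist* would require crossing that boundary, which is illicit.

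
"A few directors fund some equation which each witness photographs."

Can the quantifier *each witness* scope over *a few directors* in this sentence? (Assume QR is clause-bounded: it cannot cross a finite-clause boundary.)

No

The target quantifier *each witness* is part of the relative clause *which each witness photographs* modifying *some equation*.
The relative clause forms an island for QR, so the quantifier is confined to the head noun's restrictor.
*each witness* is confined to the island and cannot take scope over *a few directors*.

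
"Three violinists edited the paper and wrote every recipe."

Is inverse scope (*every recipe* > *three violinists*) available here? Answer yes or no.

No

Structurally, *every recipe* is inside one conjunct of the coordinate structure (*wrote every recipe*).
Asymmetric QR out of one conjunct violates the Coordinate Structure Constraint.
So the wide-scope reading for *every recipe* is blocked.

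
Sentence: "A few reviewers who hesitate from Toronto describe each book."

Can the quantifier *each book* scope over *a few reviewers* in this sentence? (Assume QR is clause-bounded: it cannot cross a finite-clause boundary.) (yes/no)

Although the sentence contains a relative clause (*who hesitate from Toronto*), *each book* is outside it, in the matrix VP.
Nothing blocks QR of the lower DP to a position above the higher one, so inverse scope is available.
The sentence is scopally ambiguous between *a few reviewers* > *each book* and *each book* > *a few reviewers*.

Yes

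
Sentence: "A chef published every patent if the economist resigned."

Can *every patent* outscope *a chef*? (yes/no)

Yes

Although there is an adjunct clause, *every patent* is in the main clause, not inside the adjunct.
Since no island is crossed, the inverse ordering is licensed alongside surface scope.
The sentence is scopally ambiguous between *a chef* > *every patent* and *every patent* > *a chef*.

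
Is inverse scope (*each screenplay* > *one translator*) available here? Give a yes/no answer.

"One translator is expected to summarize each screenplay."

The matrix predicate is a raising verb, whose infinitival complement is not a scope island — *each screenplay* can QR into the matrix clause.
No island intervenes, so both surface and inverse scope are derivable.
Both orderings are possible: *one translator* > *each screenplay* and *each screenplay* > *one translator*.

Yes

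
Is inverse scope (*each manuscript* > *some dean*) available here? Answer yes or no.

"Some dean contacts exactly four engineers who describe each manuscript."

Structurally, *each manuscript* is inside the relative clause *who describe each manuscript* modifying *exactly four engineers*.
A relative clause is a scope island — quantifier raising cannot cross its boundary.
There is no licit LF on which *each manuscript* c-commands *some dean*.

No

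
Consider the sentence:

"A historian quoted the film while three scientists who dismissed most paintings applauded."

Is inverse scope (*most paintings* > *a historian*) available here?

No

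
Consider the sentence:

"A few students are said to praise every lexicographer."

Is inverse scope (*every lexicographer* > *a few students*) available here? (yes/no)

Raising constructions are monoclausal for scope purposes; *every lexicographer* is not separated from *a few students* by any island.
Clause-internal QR can adjoin the lower DP above the subject, yielding the inverse reading.

Yes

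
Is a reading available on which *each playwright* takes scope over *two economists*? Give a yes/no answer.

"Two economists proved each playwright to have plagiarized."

Yes

ECM infinitives lack a CP barrier, so *each playwright* can QR over the matrix subject *two economists*.
Nothing blocks QR of the lower DP to a position above the higher one, so inverse scope is available.
Both orderings are possible: *two economists* > *each playwright* and *each playwright* > *two economists*.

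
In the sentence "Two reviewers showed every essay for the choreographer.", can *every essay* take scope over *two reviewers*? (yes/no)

*every essay* is the matrix object and *two reviewers* the matrix subject; the two are clausemates.
QR within a single clause is free, so the lower quantifier may take scope over the higher one.

Yes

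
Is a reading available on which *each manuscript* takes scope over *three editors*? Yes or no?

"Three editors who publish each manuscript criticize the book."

No

The target quantifier *each manuscript* is part of the relative clause *who publish each manuscript*.
QR out of a relative clause is ruled out by the relative-clause island constraint.
The inverse ordering *each manuscript* > *three editors* is therefore underivable.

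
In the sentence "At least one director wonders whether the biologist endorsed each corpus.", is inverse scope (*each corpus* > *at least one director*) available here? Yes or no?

No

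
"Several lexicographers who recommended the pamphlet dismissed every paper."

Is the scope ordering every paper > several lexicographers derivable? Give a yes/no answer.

The RC *who recommended the pamphlet* is an island, but *every paper* is not inside it — it is the matrix object, a clausemate of *several lexicographers*.
Clause-internal QR can adjoin the lower DP above the subject, yielding the inverse reading.

Yes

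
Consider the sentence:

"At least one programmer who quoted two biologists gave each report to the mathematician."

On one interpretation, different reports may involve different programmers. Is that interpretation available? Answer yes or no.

Yes

That reading corresponds to *each report* > *at least one programmer*.
*each report* sits in the matrix clause, not in the relative clause on *at least one programmer*.
QR within a single clause is free, so the lower quantifier may take scope over the higher one.
The sentence is scopally ambiguous between *at least one programmer* > *each report* and *each report* > *at least one programmer*.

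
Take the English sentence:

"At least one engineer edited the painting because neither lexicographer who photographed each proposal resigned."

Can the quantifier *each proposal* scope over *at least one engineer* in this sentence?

No

*each proposal* sits inside the relative clause *who photographed each proposal*, which is itself inside the adjunct *because neither lexicographer who photographed each proposal resigned*.
Both the relative clause and the enclosing adjunct are scope islands; QR cannot cross either.
The inverse ordering *each proposal* > *at least one engineer* is therefore underivable.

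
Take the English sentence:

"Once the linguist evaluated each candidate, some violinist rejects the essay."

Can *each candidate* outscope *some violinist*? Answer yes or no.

*each candidate* sits inside the adjunct clause *once the linguist evaluated each candidate*.
Adverbial clauses are not L-marked, so they are barriers for QR — the quantifier cannot escape the adjunct.
There is no licit LF on which *each candidate* c-commands *some violinist*.

No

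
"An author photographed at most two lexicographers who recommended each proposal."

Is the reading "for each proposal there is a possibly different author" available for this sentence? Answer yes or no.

This is the *each proposal* > *an author* reading.
*each proposal* occurs within the relative clause *who recommended each proposal* modifying *at most two lexicographers*.
The relative clause forms an island for QR, so the quantifier is confined to the head noun's restrictor.
There is no licit LF on which *each proposal* c-commands *an author*.

No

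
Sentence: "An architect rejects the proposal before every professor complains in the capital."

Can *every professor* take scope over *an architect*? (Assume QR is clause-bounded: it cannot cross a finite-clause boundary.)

No

*every professor* occurs within the adjunct clause *before every professor complains in the capital*.
Since the clause is an adjunct (not a complement), the Adjunct Condition blocks QR across its edge.
Hence only narrow scope for *every professor* (under *an architect*) survives.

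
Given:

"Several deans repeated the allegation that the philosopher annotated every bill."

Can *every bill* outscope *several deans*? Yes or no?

No

*every bill* is embedded in the complex NP *the allegation that the philosopher annotated every bill*.
The complex NP is opaque for QR — the quantifier is frozen inside the noun's complement.
*every bill* > *several deans* would require crossing that boundary, which is illicit.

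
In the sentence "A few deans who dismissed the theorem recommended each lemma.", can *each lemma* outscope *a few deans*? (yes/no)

Yes

*each lemma* is a matrix argument; only *a few deans* is modified by the relative clause *who dismissed the theorem*, so the RC island is irrelevant to the target quantifier.
QR within a single clause is free, so the lower quantifier may take scope over the higher one.
The sentence is scopally ambiguous between *a few deans* > *each lemma* and *each lemma* > *a few deans*.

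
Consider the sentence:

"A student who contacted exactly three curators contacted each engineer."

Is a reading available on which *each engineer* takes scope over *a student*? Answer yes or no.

*each engineer* is a matrix argument; only *a student* is modified by the relative clause *who contacted exactly three curators*, so the RC island is irrelevant to the target quantifier.
Ordinary QR to a clause-peripheral position gives the wide-scope LF for the lower DP.

Yes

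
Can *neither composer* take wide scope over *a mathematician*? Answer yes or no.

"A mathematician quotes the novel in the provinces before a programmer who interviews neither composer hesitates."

No

*neither composer* is embedded in the relative clause *who interviews neither composer*, which is itself inside the adjunct *before a programmer who interviews neither composer hesitates*.
Both the relative clause and the enclosing adjunct are scope islands; QR cannot cross either.
So *neither composer* cannot raise high enough to outscope *a mathematician*; only the surface ordering *a mathematician* > *neither composer* is available.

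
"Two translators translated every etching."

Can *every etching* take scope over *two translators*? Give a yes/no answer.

Both DPs are arguments of the same predicate; there is no clause or island boundary between them.
Ordinary QR to a clause-peripheral position gives the wide-scope LF for the lower DP.

Yes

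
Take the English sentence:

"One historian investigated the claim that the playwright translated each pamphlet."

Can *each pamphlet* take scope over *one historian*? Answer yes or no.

No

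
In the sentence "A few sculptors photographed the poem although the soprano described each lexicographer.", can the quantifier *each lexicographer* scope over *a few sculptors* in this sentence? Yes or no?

No

*each lexicographer* sits inside the adjunct clause *although the soprano described each lexicographer*.
Scope out of an adjunct clause is unavailable: QR respects the adjunct-island constraint.
So *each lexicographer* cannot raise high enough to outscope *a few sculptors*; only the surface ordering *a few sculptors* > *each lexicographer* is available.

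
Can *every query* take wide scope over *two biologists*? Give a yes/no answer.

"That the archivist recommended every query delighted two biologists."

*every query* sits inside the sentential subject *that the archivist recommended every query*.
Subjects — clausal subjects included — are islands for extraction, and QR is no exception.
*every query* > *two biologists* would require crossing that boundary, which is illicit.

No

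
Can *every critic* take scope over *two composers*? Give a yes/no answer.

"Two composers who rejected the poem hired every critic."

Yes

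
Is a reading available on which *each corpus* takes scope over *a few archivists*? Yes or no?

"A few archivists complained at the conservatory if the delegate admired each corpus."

No

*each corpus* sits inside the adjunct clause *if the delegate admired each corpus*.
Adverbial clauses are not L-marked, so they are barriers for QR — the quantifier cannot escape the adjunct.
Hence only narrow scope for *each corpus* (under *a few archivists*) survives.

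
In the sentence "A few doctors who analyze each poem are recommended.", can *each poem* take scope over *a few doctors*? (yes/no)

No

Structurally, *each poem* is inside the relative clause *who analyze each poem*.
Quantifiers inside a relative clause are trapped there; the RC boundary blocks QR.
Hence only narrow scope for *each poem* (under *a few doctors*) survives.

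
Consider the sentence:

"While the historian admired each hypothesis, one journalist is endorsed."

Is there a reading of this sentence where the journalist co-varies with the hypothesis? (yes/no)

This is the *each hypothesis* > *one journalist* reading.
The target quantifier *each hypothesis* is part of the adjunct clause *while the historian admired each hypothesis*.
Adjuncts are opaque for quantifier raising; a quantifier in an adjunct stays inside it.
*each hypothesis* > *one journalist* would require crossing that boundary, which is illicit.

No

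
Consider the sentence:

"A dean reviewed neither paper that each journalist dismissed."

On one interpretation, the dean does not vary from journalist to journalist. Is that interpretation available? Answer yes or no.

Yes

The described interpretation is the *a dean* > *each journalist* scoping.
Surface scope (*a dean* > *each journalist*) is always derivable; islands only block QR, not in-situ interpretation.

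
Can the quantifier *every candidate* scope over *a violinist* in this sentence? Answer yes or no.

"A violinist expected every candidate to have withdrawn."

Yes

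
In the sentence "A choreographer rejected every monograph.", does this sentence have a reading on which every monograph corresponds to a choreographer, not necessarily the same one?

Yes

This is the *every monograph* > *a choreographer* reading.
*a choreographer* and *every monograph* are co-arguments of the matrix verb, with nothing but a clause-internal boundary between them.
With no island boundary between them, the object can take inverse scope over the subject via ordinary QR within the clause.
So *every monograph* > *a choreographer* is among the available readings.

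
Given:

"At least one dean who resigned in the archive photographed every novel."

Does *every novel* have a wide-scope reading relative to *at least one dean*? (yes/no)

Yes

The relative clause *who resigned in the archive* modifies *at least one dean*, but *every novel* is not inside that relative clause — it is an argument of the matrix verb.
QR within a single clause is free, so the lower quantifier may take scope over the higher one.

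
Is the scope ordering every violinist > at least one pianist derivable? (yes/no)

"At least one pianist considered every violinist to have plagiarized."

Yes

*every violinist* is an ECM subject; ECM complements are not islands, and the embedded quantifier may take matrix scope.
Nothing blocks QR of the lower DP to a position above the higher one, so inverse scope is available.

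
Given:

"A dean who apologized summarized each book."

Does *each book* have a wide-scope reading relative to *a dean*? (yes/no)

*each book* is a matrix argument; only *a dean* is modified by the relative clause *who apologized*, so the RC island is irrelevant to the target quantifier.
Ordinary QR to a clause-peripheral position gives the wide-scope LF for the lower DP.
The sentence is scopally ambiguous between *a dean* > *each book* and *each book* > *a dean*.

Yes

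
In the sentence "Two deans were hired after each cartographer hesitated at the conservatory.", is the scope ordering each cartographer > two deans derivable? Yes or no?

Structurally, *each cartographer* is inside the adjunct clause *after each cartographer hesitated at the conservatory*.
Scope out of an adjunct clause is unavailable: QR respects the adjunct-island constraint.
Hence only narrow scope for *each cartographer* (under *two deans*) survives.

No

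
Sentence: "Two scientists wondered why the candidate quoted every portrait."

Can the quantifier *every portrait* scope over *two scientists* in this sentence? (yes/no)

No

*every portrait* occurs within the embedded question *why the candidate quoted every portrait*.
An indirect question is a wh-island; the filled [Spec,CP] blocks QR across the CP edge.
The inverse ordering *every portrait* > *two scientists* is therefore underivable.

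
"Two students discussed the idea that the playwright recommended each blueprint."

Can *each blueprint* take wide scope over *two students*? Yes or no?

No

*each blueprint* sits inside the complex NP *the idea that the playwright recommended each blueprint*.
Noun-complement clauses are scope islands (the Complex NP Constraint): a quantifier inside one cannot scope into the matrix.
The inverse ordering *each blueprint* > *two students* is therefore underivable.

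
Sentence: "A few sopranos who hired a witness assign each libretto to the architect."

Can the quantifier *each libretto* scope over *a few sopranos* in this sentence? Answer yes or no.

Yes

The relative clause *who hired a witness* modifies *a few sopranos*, but *each libretto* is not inside that relative clause — it is an argument of the matrix verb.
Clause-internal QR can adjoin the lower DP above the subject, yielding the inverse reading.
The sentence is scopally ambiguous between *a few sopranos* > *each libretto* and *each libretto* > *a few sopranos*.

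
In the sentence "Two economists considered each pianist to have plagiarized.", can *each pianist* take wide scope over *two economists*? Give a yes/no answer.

Yes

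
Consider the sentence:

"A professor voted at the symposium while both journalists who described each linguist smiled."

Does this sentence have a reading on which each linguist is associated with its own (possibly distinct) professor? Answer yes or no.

No

That reading corresponds to *each linguist* > *a professor*.
The target quantifier *each linguist* is part of the relative clause *who described each linguist*, which is itself inside the adjunct *while both journalists who described each linguist smiled*.
Even if one barrier were somehow void, the other would still block QR.
*each linguist* is confined to the island and cannot take scope over *a professor*.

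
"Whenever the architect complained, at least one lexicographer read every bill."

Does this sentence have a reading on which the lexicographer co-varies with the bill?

This is the *every bill* > *at least one lexicographer* reading.
The adjunct island is irrelevant here — *every bill* and *at least one lexicographer* are both in the matrix clause.
With no island boundary between them, the object can take inverse scope over the subject via ordinary QR within the clause.
Both orderings are possible: *at least one lexicographer* > *every bill* and *every bill* > *at least one lexicographer*.

Yes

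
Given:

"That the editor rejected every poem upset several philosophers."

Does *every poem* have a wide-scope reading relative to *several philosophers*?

The target quantifier *every poem* is part of the sentential subject *that the editor rejected every poem*.
Clausal subjects are scope islands; QR from inside the subject into the matrix is barred.
There is no licit LF on which *every poem* c-commands *several philosophers*.

No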